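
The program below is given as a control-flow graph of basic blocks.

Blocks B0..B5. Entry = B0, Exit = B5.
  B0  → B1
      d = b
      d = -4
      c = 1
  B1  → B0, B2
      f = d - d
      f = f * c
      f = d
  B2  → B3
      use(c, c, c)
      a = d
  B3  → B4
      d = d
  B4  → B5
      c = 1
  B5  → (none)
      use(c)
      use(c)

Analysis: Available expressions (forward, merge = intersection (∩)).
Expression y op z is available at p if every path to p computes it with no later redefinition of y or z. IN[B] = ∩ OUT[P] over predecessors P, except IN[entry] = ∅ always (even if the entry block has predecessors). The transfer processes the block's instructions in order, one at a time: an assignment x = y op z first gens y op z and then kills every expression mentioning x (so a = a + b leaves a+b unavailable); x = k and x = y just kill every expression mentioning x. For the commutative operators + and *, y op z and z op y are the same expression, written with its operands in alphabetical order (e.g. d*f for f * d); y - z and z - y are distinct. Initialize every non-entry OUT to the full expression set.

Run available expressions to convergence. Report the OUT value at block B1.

Answer: {d-d}

Trace:
Per-block solution:
  B0:  IN={}  OUT={}
  B1:  IN={}  OUT={d-d}
  B2:  IN={d-d}  OUT={d-d}
  B3:  IN={d-d}  OUT={}
  B4:  IN={}  OUT={}
  B5:  IN={}  OUT={}

Merge at B1: IN[B1] = OUT[B0] = {}
Applying B1's transfer function to that IN value gives OUT[B1] (row B1 above).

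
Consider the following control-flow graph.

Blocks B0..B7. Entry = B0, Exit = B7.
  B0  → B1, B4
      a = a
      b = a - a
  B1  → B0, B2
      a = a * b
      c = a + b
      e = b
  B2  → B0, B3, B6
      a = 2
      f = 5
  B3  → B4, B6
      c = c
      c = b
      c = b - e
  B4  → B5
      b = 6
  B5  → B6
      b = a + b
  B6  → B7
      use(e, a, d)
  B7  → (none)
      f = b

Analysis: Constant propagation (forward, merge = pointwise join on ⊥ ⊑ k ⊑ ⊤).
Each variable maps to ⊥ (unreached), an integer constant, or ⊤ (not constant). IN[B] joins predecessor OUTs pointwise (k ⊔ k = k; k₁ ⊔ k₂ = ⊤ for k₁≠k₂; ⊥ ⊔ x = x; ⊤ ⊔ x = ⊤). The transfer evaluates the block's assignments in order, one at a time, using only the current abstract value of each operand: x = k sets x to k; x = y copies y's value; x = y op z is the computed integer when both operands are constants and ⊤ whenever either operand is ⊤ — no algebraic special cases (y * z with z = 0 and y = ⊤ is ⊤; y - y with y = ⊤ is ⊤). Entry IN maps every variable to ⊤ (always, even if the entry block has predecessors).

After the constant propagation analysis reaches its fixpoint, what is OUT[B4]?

Fixpoint table:
  B0:   IN=(all ⊤)   OUT=(all ⊤)
  B1:   IN=(all ⊤)   OUT=(all ⊤)
  B2:   IN=(all ⊤)   OUT={a:2, f:5; rest ⊤}
  B3:   IN={a:2, f:5; rest ⊤}   OUT={a:2, f:5; rest ⊤}
  B4:   IN=(all ⊤)   OUT={b:6; rest ⊤}
  B5:   IN={b:6; rest ⊤}   OUT=(all ⊤)
  B6:   IN=(all ⊤)   OUT=(all ⊤)
  B7:   IN=(all ⊤)   OUT=(all ⊤)

Merge at B4: IN[B4] = OUT[B0] ⊔ OUT[B3] = {a: ⊤, b: ⊤, c: ⊤, d: ⊤, e: ⊤, f: ⊤}
Applying B4's transfer function to that IN value gives OUT[B4] (row B4 above).

Answer: {a: ⊤, b: 6, c: ⊤, d: ⊤, e: ⊤, f: ⊤}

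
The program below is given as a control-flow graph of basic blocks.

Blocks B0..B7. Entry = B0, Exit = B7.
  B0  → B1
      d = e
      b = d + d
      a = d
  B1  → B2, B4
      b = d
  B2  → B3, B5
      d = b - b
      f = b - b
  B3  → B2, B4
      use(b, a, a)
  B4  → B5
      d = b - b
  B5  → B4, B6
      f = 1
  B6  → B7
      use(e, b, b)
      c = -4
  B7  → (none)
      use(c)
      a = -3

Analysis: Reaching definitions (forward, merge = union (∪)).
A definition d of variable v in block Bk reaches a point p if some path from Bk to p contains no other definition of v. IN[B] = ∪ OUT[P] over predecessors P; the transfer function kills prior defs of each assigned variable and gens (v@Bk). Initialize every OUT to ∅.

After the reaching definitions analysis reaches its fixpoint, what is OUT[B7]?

Answer: {a@B7, b@B1, c@B6, d@B2, d@B4, f@B5}

Derivation:
Per-block solution:
  B0:   IN={}   OUT={a@B0, b@B0, d@B0}
  B1:   IN={a@B0, b@B0, d@B0}   OUT={a@B0, b@B1, d@B0}
  B2:   IN={a@B0, b@B1, d@B0, d@B2, f@B2}   OUT={a@B0, b@B1, d@B2, f@B2}
  B3:   IN={a@B0, b@B1, d@B2, f@B2}   OUT={a@B0, b@B1, d@B2, f@B2}
  B4:   IN={a@B0, b@B1, d@B0, d@B2, d@B4, f@B2, f@B5}   OUT={a@B0, b@B1, d@B4, f@B2, f@B5}
  B5:   IN={a@B0, b@B1, d@B2, d@B4, f@B2, f@B5}   OUT={a@B0, b@B1, d@B2, d@B4, f@B5}
  B6:   IN={a@B0, b@B1, d@B2, d@B4, f@B5}   OUT={a@B0, b@B1, c@B6, d@B2, d@B4, f@B5}
  B7:   IN={a@B0, b@B1, c@B6, d@B2, d@B4, f@B5}   OUT={a@B7, b@B1, c@B6, d@B2, d@B4, f@B5}

Merge at B7: IN[B7] = OUT[B6] = {a@B0, b@B1, c@B6, d@B2, d@B4, f@B5}
Applying B7's transfer function to that IN value gives OUT[B7] (row B7 above).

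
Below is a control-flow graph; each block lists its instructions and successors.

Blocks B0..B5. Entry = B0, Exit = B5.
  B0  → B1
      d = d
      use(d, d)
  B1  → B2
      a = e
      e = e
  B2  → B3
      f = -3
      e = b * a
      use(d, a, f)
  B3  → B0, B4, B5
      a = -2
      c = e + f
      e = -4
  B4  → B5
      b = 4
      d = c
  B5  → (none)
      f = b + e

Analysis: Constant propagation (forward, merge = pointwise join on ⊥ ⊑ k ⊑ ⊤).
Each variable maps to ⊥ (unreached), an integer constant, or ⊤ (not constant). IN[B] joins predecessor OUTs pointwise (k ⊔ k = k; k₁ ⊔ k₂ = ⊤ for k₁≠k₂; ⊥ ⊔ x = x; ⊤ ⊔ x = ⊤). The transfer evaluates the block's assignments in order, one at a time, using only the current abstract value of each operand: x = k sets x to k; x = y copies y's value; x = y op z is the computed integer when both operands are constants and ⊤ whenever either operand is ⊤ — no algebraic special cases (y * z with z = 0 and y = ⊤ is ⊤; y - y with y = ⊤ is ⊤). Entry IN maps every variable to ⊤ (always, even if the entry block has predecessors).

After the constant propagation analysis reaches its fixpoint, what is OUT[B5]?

Converged values:
  B0: | IN=(all ⊤) | OUT=(all ⊤)
  B1: | IN=(all ⊤) | OUT=(all ⊤)
  B2: | IN=(all ⊤) | OUT={f:-3; rest ⊤}
  B3: | IN={f:-3; rest ⊤} | OUT={a:-2, e:-4, f:-3; rest ⊤}
  B4: | IN={a:-2, e:-4, f:-3; rest ⊤} | OUT={a:-2, b:4, e:-4, f:-3; rest ⊤}
  B5: | IN={a:-2, e:-4, f:-3; rest ⊤} | OUT={a:-2, e:-4; rest ⊤}

Merge at B5: IN[B5] = OUT[B3] ⊔ OUT[B4] = {a: -2, b: ⊤, c: ⊤, d: ⊤, e: -4, f: -3}
Applying B5's transfer function to that IN value gives OUT[B5] (row B5 above).

Answer: {a: -2, b: ⊤, c: ⊤, d: ⊤, e: -4, f: ⊤}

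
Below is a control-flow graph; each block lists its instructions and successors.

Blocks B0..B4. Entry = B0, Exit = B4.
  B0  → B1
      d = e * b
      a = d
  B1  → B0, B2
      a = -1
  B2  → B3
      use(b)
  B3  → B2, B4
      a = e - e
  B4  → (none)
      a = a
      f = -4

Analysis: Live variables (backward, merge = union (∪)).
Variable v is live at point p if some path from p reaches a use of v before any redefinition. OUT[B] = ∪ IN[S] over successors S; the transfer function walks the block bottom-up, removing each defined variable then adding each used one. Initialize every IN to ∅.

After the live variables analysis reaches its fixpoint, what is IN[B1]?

Answer: {b, e}

Derivation:
Per-block solution:
  B0: | IN={b, e} | OUT={b, e}
  B1: | IN={b, e} | OUT={b, e}
  B2: | IN={b, e} | OUT={b, e}
  B3: | IN={b, e} | OUT={a, b, e}
  B4: | IN={a} | OUT={}

Merge at B1: OUT[B1] = IN[B0] ⊔ IN[B2] = {b, e}
Applying B1's transfer function to that OUT value gives IN[B1] (row B1 above).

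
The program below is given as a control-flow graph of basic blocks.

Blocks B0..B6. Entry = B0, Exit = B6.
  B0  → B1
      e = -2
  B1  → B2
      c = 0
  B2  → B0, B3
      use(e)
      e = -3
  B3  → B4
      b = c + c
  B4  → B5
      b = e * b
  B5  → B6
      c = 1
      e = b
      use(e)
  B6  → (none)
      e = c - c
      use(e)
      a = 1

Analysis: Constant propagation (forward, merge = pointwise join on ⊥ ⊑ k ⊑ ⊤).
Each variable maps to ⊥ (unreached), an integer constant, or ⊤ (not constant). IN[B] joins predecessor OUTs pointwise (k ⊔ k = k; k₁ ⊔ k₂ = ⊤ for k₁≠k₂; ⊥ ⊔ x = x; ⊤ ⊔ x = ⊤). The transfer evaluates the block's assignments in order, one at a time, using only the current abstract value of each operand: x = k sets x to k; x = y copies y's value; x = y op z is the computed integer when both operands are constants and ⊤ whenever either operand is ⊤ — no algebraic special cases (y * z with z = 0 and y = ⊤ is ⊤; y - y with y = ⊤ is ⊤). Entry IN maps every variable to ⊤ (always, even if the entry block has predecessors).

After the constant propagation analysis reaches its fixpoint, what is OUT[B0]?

Answer: {a: ⊤, b: ⊤, c: ⊤, d: ⊤, e: -2, f: ⊤}

Derivation:
Converged values:
  B0:   IN=(all ⊤)   OUT={e:-2; rest ⊤}
  B1:   IN={e:-2; rest ⊤}   OUT={c:0, e:-2; rest ⊤}
  B2:   IN={c:0, e:-2; rest ⊤}   OUT={c:0, e:-3; rest ⊤}
  B3:   IN={c:0, e:-3; rest ⊤}   OUT={b:0, c:0, e:-3; rest ⊤}
  B4:   IN={b:0, c:0, e:-3; rest ⊤}   OUT={b:0, c:0, e:-3; rest ⊤}
  B5:   IN={b:0, c:0, e:-3; rest ⊤}   OUT={b:0, c:1, e:0; rest ⊤}
  B6:   IN={b:0, c:1, e:0; rest ⊤}   OUT={a:1, b:0, c:1, e:0; rest ⊤}

Merge at B0 (entry node, so the boundary value (all ⊤) is joined with the incoming edge(s)): IN[B0] = (all ⊤) ⊔ OUT[B2] = {a: ⊤, b: ⊤, c: ⊤, d: ⊤, e: ⊤, f: ⊤}
Applying B0's transfer function to that IN value gives OUT[B0] (row B0 above).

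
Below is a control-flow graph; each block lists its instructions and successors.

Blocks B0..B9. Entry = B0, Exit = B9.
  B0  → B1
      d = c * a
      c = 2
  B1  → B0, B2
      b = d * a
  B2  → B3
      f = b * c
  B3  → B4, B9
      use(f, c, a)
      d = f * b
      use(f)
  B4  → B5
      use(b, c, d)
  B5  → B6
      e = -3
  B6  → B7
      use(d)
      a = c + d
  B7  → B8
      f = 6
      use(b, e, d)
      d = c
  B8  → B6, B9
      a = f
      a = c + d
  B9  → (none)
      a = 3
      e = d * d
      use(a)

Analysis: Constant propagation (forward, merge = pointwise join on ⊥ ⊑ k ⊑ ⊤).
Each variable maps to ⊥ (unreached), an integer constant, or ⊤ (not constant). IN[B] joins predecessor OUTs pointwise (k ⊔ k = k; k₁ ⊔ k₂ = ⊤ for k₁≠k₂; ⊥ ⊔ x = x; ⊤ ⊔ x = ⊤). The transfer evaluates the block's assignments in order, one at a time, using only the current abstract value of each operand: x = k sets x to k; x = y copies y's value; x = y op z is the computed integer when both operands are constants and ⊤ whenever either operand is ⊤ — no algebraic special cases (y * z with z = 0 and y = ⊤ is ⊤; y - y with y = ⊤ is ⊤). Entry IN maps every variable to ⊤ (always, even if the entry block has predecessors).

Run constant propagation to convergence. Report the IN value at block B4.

Answer: {a: ⊤, b: ⊤, c: 2, d: ⊤, e: ⊤, f: ⊤}

Derivation:
Fixpoint table:
  B0:  IN=(all ⊤)  OUT={c:2; rest ⊤}
  B1:  IN={c:2; rest ⊤}  OUT={c:2; rest ⊤}
  B2:  IN={c:2; rest ⊤}  OUT={c:2; rest ⊤}
  B3:  IN={c:2; rest ⊤}  OUT={c:2; rest ⊤}
  B4:  IN={c:2; rest ⊤}  OUT={c:2; rest ⊤}
  B5:  IN={c:2; rest ⊤}  OUT={c:2, e:-3; rest ⊤}
  B6:  IN={c:2, e:-3; rest ⊤}  OUT={c:2, e:-3; rest ⊤}
  B7:  IN={c:2, e:-3; rest ⊤}  OUT={c:2, d:2, e:-3, f:6; rest ⊤}
  B8:  IN={c:2, d:2, e:-3, f:6; rest ⊤}  OUT={a:4, c:2, d:2, e:-3, f:6; rest ⊤}
  B9:  IN={c:2; rest ⊤}  OUT={a:3, c:2; rest ⊤}

Merge at B4: IN[B4] = OUT[B3] = {a: ⊤, b: ⊤, c: 2, d: ⊤, e: ⊤, f: ⊤}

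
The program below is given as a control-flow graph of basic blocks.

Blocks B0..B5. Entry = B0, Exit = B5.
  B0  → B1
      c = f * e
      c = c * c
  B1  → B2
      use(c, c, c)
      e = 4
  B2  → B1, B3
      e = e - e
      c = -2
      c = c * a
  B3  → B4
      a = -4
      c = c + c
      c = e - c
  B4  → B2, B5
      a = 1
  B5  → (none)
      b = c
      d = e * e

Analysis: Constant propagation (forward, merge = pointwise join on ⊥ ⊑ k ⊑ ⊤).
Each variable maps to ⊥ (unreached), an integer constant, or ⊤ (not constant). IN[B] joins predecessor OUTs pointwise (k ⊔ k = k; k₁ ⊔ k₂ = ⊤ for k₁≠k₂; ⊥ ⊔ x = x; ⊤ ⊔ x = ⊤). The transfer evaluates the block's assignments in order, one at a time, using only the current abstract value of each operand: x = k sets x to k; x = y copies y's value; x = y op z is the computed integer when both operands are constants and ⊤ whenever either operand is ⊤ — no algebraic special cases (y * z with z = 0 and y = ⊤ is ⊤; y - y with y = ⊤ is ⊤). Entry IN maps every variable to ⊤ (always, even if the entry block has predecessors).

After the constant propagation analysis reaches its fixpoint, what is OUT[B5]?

Fixpoint table:
  B0:   IN=(all ⊤)   OUT=(all ⊤)
  B1:   IN=(all ⊤)   OUT={e:4; rest ⊤}
  B2:   IN=(all ⊤)   OUT=(all ⊤)
  B3:   IN=(all ⊤)   OUT={a:-4; rest ⊤}
  B4:   IN={a:-4; rest ⊤}   OUT={a:1; rest ⊤}
  B5:   IN={a:1; rest ⊤}   OUT={a:1; rest ⊤}

Merge at B5: IN[B5] = OUT[B4] = {a: 1, b: ⊤, c: ⊤, d: ⊤, e: ⊤, f: ⊤}
Applying B5's transfer function to that IN value gives OUT[B5] (row B5 above).

Answer: {a: 1, b: ⊤, c: ⊤, d: ⊤, e: ⊤, f: ⊤}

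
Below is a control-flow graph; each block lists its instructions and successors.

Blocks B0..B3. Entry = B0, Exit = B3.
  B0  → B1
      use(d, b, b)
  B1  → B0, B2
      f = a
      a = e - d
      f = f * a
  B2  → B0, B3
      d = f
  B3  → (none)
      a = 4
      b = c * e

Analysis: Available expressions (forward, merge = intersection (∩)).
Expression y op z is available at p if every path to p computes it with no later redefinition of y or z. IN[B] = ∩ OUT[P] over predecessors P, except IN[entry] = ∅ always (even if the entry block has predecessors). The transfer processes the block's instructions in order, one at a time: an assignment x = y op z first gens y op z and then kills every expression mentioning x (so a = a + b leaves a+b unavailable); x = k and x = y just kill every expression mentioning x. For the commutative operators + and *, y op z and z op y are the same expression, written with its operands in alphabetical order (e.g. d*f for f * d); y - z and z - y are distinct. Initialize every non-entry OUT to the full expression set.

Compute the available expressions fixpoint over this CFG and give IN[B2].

Answer: {e-d}

Derivation:
Fixpoint table:
  B0:  IN={}  OUT={}
  B1:  IN={}  OUT={e-d}
  B2:  IN={e-d}  OUT={}
  B3:  IN={}  OUT={c*e}

Merge at B2: IN[B2] = OUT[B1] = {e-d}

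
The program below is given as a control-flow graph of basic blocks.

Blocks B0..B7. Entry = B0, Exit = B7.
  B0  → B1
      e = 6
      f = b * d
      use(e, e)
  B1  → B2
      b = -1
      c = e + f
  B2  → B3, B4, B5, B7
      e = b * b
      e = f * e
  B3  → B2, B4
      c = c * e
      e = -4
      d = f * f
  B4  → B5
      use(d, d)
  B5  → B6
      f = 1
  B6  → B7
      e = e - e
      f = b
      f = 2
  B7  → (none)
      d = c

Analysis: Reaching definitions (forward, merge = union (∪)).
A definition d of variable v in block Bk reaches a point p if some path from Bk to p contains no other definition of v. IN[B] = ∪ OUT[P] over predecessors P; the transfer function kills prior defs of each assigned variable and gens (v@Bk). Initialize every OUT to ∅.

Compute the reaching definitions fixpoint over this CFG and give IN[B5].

Answer: {b@B1, c@B1, c@B3, d@B3, e@B2, e@B3, f@B0}

Working:
Fixpoint table:
  B0:  IN={}  OUT={e@B0, f@B0}
  B1:  IN={e@B0, f@B0}  OUT={b@B1, c@B1, e@B0, f@B0}
  B2:  IN={b@B1, c@B1, c@B3, d@B3, e@B0, e@B3, f@B0}  OUT={b@B1, c@B1, c@B3, d@B3, e@B2, f@B0}
  B3:  IN={b@B1, c@B1, c@B3, d@B3, e@B2, f@B0}  OUT={b@B1, c@B3, d@B3, e@B3, f@B0}
  B4:  IN={b@B1, c@B1, c@B3, d@B3, e@B2, e@B3, f@B0}  OUT={b@B1, c@B1, c@B3, d@B3, e@B2, e@B3, f@B0}
  B5:  IN={b@B1, c@B1, c@B3, d@B3, e@B2, e@B3, f@B0}  OUT={b@B1, c@B1, c@B3, d@B3, e@B2, e@B3, f@B5}
  B6:  IN={b@B1, c@B1, c@B3, d@B3, e@B2, e@B3, f@B5}  OUT={b@B1, c@B1, c@B3, d@B3, e@B6, f@B6}
  B7:  IN={b@B1, c@B1, c@B3, d@B3, e@B2, e@B6, f@B0, f@B6}  OUT={b@B1, c@B1, c@B3, d@B7, e@B2, e@B6, f@B0, f@B6}

Merge at B5: IN[B5] = OUT[B2] ⊔ OUT[B4] = {b@B1, c@B1, c@B3, d@B3, e@B2, e@B3, f@B0}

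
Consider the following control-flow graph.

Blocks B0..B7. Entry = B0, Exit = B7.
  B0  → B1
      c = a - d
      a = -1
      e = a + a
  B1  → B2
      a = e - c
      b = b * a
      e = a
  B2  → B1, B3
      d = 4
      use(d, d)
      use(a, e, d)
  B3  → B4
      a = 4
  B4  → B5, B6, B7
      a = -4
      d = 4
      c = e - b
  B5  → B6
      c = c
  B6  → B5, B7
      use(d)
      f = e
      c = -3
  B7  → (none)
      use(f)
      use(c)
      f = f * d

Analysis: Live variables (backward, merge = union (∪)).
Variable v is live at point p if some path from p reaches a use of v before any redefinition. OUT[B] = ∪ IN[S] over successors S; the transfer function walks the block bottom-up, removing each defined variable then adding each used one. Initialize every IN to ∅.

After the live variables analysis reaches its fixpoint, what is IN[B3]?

Converged values:
  B0:  IN={a, b, d, f}  OUT={b, c, e, f}
  B1:  IN={b, c, e, f}  OUT={a, b, c, e, f}
  B2:  IN={a, b, c, e, f}  OUT={b, c, e, f}
  B3:  IN={b, e, f}  OUT={b, e, f}
  B4:  IN={b, e, f}  OUT={c, d, e, f}
  B5:  IN={c, d, e}  OUT={d, e}
  B6:  IN={d, e}  OUT={c, d, e, f}
  B7:  IN={c, d, f}  OUT={}

Merge at B3: OUT[B3] = IN[B4] = {b, e, f}
Applying B3's transfer function to that OUT value gives IN[B3] (row B3 above).

Answer: {b, e, f}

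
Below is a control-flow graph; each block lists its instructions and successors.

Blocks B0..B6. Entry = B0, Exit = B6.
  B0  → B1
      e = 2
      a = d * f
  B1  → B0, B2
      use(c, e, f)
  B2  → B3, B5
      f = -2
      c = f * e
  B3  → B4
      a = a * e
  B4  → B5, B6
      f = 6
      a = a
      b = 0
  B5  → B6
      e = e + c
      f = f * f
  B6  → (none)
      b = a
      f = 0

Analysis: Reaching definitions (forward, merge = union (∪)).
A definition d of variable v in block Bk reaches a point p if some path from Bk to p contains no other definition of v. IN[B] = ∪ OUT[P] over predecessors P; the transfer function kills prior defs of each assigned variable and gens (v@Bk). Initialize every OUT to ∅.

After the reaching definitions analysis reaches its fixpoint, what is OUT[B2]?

Answer: {a@B0, c@B2, e@B0, f@B2}

Trace:
Per-block solution:
  B0:  IN={a@B0, e@B0}  OUT={a@B0, e@B0}
  B1:  IN={a@B0, e@B0}  OUT={a@B0, e@B0}
  B2:  IN={a@B0, e@B0}  OUT={a@B0, c@B2, e@B0, f@B2}
  B3:  IN={a@B0, c@B2, e@B0, f@B2}  OUT={a@B3, c@B2, e@B0, f@B2}
  B4:  IN={a@B3, c@B2, e@B0, f@B2}  OUT={a@B4, b@B4, c@B2, e@B0, f@B4}
  B5:  IN={a@B0, a@B4, b@B4, c@B2, e@B0, f@B2, f@B4}  OUT={a@B0, a@B4, b@B4, c@B2, e@B5, f@B5}
  B6:  IN={a@B0, a@B4, b@B4, c@B2, e@B0, e@B5, f@B4, f@B5}  OUT={a@B0, a@B4, b@B6, c@B2, e@B0, e@B5, f@B6}

Merge at B2: IN[B2] = OUT[B1] = {a@B0, e@B0}
Applying B2's transfer function to that IN value gives OUT[B2] (row B2 above).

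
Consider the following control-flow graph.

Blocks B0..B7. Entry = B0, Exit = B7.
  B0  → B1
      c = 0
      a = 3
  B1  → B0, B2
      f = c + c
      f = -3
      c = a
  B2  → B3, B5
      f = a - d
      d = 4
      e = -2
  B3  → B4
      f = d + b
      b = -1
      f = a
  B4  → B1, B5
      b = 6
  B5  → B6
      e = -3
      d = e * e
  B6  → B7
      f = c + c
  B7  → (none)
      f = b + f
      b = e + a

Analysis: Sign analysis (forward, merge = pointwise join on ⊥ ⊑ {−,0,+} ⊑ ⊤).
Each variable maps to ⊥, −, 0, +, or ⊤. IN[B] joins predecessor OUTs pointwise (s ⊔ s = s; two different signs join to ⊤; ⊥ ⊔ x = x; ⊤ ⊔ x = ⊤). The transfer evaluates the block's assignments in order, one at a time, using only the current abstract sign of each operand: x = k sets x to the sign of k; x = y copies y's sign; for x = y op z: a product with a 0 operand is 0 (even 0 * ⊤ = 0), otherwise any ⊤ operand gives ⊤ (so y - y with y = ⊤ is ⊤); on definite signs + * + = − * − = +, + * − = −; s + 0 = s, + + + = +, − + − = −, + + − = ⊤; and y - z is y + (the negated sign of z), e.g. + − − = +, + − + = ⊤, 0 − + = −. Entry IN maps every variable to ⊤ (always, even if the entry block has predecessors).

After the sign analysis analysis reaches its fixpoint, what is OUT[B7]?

Answer: {a: +, b: ⊤, c: +, d: +, e: -, f: ⊤}

Working:
Per-block solution:
  B0: | IN=(all ⊤) | OUT={a:+, c:0; rest ⊤}
  B1: | IN={a:+; rest ⊤} | OUT={a:+, c:+, f:-; rest ⊤}
  B2: | IN={a:+, c:+, f:-; rest ⊤} | OUT={a:+, c:+, d:+, e:-; rest ⊤}
  B3: | IN={a:+, c:+, d:+, e:-; rest ⊤} | OUT={a:+, b:-, c:+, d:+, e:-, f:+; rest ⊤}
  B4: | IN={a:+, b:-, c:+, d:+, e:-, f:+; rest ⊤} | OUT={a:+, b:+, c:+, d:+, e:-, f:+; rest ⊤}
  B5: | IN={a:+, c:+, d:+, e:-; rest ⊤} | OUT={a:+, c:+, d:+, e:-; rest ⊤}
  B6: | IN={a:+, c:+, d:+, e:-; rest ⊤} | OUT={a:+, c:+, d:+, e:-, f:+; rest ⊤}
  B7: | IN={a:+, c:+, d:+, e:-, f:+; rest ⊤} | OUT={a:+, c:+, d:+, e:-; rest ⊤}

Merge at B7: IN[B7] = OUT[B6] = {a: +, b: ⊤, c: +, d: +, e: -, f: +}
Applying B7's transfer function to that IN value gives OUT[B7] (row B7 above).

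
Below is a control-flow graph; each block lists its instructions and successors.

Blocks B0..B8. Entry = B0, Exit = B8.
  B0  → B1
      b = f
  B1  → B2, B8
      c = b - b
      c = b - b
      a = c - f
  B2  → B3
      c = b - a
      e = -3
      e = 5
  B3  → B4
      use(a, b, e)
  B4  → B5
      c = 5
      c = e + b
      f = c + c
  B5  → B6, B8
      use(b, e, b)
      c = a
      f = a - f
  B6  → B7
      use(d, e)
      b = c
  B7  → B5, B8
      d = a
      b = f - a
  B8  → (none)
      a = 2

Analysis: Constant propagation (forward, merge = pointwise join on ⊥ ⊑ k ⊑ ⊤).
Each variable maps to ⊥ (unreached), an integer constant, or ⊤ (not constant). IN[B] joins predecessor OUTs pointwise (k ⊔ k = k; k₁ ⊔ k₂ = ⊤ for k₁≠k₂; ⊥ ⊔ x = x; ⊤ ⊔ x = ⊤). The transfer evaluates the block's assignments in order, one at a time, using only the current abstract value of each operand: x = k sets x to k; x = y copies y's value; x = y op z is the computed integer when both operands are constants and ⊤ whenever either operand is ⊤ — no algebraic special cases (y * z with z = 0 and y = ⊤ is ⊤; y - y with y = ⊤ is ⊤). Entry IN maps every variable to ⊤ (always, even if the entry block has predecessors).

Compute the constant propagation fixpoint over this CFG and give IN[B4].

Converged values:
  B0:  IN=(all ⊤)  OUT=(all ⊤)
  B1:  IN=(all ⊤)  OUT=(all ⊤)
  B2:  IN=(all ⊤)  OUT={e:5; rest ⊤}
  B3:  IN={e:5; rest ⊤}  OUT={e:5; rest ⊤}
  B4:  IN={e:5; rest ⊤}  OUT={e:5; rest ⊤}
  B5:  IN={e:5; rest ⊤}  OUT={e:5; rest ⊤}
  B6:  IN={e:5; rest ⊤}  OUT={e:5; rest ⊤}
  B7:  IN={e:5; rest ⊤}  OUT={e:5; rest ⊤}
  B8:  IN=(all ⊤)  OUT={a:2; rest ⊤}

Merge at B4: IN[B4] = OUT[B3] = {a: ⊤, b: ⊤, c: ⊤, d: ⊤, e: 5, f: ⊤}

Answer: {a: ⊤, b: ⊤, c: ⊤, d: ⊤, e: 5, f: ⊤}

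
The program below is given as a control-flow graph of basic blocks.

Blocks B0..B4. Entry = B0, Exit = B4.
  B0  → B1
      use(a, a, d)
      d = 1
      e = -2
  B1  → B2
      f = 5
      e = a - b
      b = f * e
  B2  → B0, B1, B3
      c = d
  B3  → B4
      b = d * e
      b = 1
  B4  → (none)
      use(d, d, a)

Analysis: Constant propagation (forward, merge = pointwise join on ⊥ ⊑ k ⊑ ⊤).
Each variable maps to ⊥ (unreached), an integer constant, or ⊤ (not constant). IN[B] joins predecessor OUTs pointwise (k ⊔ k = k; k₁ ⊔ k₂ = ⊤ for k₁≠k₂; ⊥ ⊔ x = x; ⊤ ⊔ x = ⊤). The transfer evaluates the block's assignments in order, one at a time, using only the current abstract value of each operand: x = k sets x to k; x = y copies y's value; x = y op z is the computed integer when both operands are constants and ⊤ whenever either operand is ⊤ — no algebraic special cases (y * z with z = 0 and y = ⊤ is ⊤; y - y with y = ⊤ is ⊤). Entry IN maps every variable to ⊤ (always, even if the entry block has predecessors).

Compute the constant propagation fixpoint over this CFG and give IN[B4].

Answer: {a: ⊤, b: 1, c: 1, d: 1, e: ⊤, f: 5}

Trace:
Per-block solution:
  B0:  IN=(all ⊤)  OUT={d:1, e:-2; rest ⊤}
  B1:  IN={d:1; rest ⊤}  OUT={d:1, f:5; rest ⊤}
  B2:  IN={d:1, f:5; rest ⊤}  OUT={c:1, d:1, f:5; rest ⊤}
  B3:  IN={c:1, d:1, f:5; rest ⊤}  OUT={b:1, c:1, d:1, f:5; rest ⊤}
  B4:  IN={b:1, c:1, d:1, f:5; rest ⊤}  OUT={b:1, c:1, d:1, f:5; rest ⊤}

Merge at B4: IN[B4] = OUT[B3] = {a: ⊤, b: 1, c: 1, d: 1, e: ⊤, f: 5}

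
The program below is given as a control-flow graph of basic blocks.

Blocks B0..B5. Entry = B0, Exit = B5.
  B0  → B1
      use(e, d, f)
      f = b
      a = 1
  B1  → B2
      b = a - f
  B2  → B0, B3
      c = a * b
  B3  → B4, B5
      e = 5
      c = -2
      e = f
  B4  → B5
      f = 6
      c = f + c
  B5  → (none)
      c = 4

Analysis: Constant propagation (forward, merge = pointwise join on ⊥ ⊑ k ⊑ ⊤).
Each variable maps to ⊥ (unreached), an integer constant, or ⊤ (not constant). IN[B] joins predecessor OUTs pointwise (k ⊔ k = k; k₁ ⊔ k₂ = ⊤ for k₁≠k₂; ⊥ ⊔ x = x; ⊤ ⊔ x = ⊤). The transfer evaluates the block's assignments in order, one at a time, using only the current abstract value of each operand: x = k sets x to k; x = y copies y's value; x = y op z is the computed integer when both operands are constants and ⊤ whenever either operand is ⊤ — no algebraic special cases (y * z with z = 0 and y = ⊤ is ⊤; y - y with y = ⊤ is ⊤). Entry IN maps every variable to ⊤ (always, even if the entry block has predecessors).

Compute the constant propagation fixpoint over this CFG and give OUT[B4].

Fixpoint table:
  B0:  IN=(all ⊤)  OUT={a:1; rest ⊤}
  B1:  IN={a:1; rest ⊤}  OUT={a:1; rest ⊤}
  B2:  IN={a:1; rest ⊤}  OUT={a:1; rest ⊤}
  B3:  IN={a:1; rest ⊤}  OUT={a:1, c:-2; rest ⊤}
  B4:  IN={a:1, c:-2; rest ⊤}  OUT={a:1, c:4, f:6; rest ⊤}
  B5:  IN={a:1; rest ⊤}  OUT={a:1, c:4; rest ⊤}

Merge at B4: IN[B4] = OUT[B3] = {a: 1, b: ⊤, c: -2, d: ⊤, e: ⊤, f: ⊤}
Applying B4's transfer function to that IN value gives OUT[B4] (row B4 above).

Answer: {a: 1, b: ⊤, c: 4, d: ⊤, e: ⊤, f: 6}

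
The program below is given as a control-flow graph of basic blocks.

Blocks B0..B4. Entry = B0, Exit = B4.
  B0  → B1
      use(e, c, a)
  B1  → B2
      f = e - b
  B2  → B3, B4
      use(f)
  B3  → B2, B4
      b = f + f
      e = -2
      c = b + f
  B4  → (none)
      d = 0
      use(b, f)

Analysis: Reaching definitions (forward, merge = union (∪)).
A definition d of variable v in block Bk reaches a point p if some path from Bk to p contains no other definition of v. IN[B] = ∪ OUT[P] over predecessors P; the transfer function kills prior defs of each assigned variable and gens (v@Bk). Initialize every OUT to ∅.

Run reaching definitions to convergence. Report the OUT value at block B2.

Fixpoint table:
  B0:   IN={}   OUT={}
  B1:   IN={}   OUT={f@B1}
  B2:   IN={b@B3, c@B3, e@B3, f@B1}   OUT={b@B3, c@B3, e@B3, f@B1}
  B3:   IN={b@B3, c@B3, e@B3, f@B1}   OUT={b@B3, c@B3, e@B3, f@B1}
  B4:   IN={b@B3, c@B3, e@B3, f@B1}   OUT={b@B3, c@B3, d@B4, e@B3, f@B1}

Merge at B2: IN[B2] = OUT[B1] ⊔ OUT[B3] = {b@B3, c@B3, e@B3, f@B1}
Applying B2's transfer function to that IN value gives OUT[B2] (row B2 above).

Answer: {b@B3, c@B3, e@B3, f@B1}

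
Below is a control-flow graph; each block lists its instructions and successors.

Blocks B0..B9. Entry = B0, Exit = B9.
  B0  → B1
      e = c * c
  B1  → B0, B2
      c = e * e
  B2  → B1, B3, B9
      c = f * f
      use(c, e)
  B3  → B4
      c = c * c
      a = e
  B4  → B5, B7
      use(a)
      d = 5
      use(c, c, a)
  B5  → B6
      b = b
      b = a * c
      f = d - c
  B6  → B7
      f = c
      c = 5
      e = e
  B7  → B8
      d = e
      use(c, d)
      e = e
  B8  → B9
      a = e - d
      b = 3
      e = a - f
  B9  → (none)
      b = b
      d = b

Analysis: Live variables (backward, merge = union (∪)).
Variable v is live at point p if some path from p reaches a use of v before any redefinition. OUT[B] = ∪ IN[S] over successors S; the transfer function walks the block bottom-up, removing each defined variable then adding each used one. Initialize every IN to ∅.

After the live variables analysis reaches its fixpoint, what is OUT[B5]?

Answer: {c, e}

Derivation:
Fixpoint table:
  B0: | IN={b, c, f} | OUT={b, e, f}
  B1: | IN={b, e, f} | OUT={b, c, e, f}
  B2: | IN={b, e, f} | OUT={b, c, e, f}
  B3: | IN={b, c, e, f} | OUT={a, b, c, e, f}
  B4: | IN={a, b, c, e, f} | OUT={a, b, c, d, e, f}
  B5: | IN={a, b, c, d, e} | OUT={c, e}
  B6: | IN={c, e} | OUT={c, e, f}
  B7: | IN={c, e, f} | OUT={d, e, f}
  B8: | IN={d, e, f} | OUT={b}
  B9: | IN={b} | OUT={}

Merge at B5: OUT[B5] = IN[B6] = {c, e}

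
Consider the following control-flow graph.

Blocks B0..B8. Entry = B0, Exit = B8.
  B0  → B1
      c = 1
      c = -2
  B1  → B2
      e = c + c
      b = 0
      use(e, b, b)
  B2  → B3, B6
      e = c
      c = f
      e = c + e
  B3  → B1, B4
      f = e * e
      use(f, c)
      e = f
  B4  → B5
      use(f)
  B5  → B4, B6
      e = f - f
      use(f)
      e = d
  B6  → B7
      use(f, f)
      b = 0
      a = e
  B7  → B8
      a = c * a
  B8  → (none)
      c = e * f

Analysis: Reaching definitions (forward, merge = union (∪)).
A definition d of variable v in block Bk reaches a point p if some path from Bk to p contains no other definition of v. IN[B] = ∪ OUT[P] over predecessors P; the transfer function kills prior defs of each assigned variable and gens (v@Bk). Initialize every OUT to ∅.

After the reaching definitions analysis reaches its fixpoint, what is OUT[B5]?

Fixpoint table:
  B0:  IN={}  OUT={c@B0}
  B1:  IN={b@B1, c@B0, c@B2, e@B3, f@B3}  OUT={b@B1, c@B0, c@B2, e@B1, f@B3}
  B2:  IN={b@B1, c@B0, c@B2, e@B1, f@B3}  OUT={b@B1, c@B2, e@B2, f@B3}
  B3:  IN={b@B1, c@B2, e@B2, f@B3}  OUT={b@B1, c@B2, e@B3, f@B3}
  B4:  IN={b@B1, c@B2, e@B3, e@B5, f@B3}  OUT={b@B1, c@B2, e@B3, e@B5, f@B3}
  B5:  IN={b@B1, c@B2, e@B3, e@B5, f@B3}  OUT={b@B1, c@B2, e@B5, f@B3}
  B6:  IN={b@B1, c@B2, e@B2, e@B5, f@B3}  OUT={a@B6, b@B6, c@B2, e@B2, e@B5, f@B3}
  B7:  IN={a@B6, b@B6, c@B2, e@B2, e@B5, f@B3}  OUT={a@B7, b@B6, c@B2, e@B2, e@B5, f@B3}
  B8:  IN={a@B7, b@B6, c@B2, e@B2, e@B5, f@B3}  OUT={a@B7, b@B6, c@B8, e@B2, e@B5, f@B3}

Merge at B5: IN[B5] = OUT[B4] = {b@B1, c@B2, e@B3, e@B5, f@B3}
Applying B5's transfer function to that IN value gives OUT[B5] (row B5 above).

Answer: {b@B1, c@B2, e@B5, f@B3}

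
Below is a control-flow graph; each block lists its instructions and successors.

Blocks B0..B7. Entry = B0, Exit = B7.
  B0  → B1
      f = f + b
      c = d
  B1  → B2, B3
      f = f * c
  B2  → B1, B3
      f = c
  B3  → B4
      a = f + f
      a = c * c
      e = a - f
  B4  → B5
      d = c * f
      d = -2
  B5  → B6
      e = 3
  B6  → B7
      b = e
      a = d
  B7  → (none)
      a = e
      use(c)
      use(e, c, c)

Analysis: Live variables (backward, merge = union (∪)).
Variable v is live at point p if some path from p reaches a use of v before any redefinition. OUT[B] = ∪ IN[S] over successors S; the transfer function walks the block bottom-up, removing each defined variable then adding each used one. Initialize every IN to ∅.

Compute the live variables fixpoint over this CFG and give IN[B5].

Fixpoint table:
  B0:  IN={b, d, f}  OUT={c, f}
  B1:  IN={c, f}  OUT={c, f}
  B2:  IN={c}  OUT={c, f}
  B3:  IN={c, f}  OUT={c, f}
  B4:  IN={c, f}  OUT={c, d}
  B5:  IN={c, d}  OUT={c, d, e}
  B6:  IN={c, d, e}  OUT={c, e}
  B7:  IN={c, e}  OUT={}

Merge at B5: OUT[B5] = IN[B6] = {c, d, e}
Applying B5's transfer function to that OUT value gives IN[B5] (row B5 above).

Answer: {c, d}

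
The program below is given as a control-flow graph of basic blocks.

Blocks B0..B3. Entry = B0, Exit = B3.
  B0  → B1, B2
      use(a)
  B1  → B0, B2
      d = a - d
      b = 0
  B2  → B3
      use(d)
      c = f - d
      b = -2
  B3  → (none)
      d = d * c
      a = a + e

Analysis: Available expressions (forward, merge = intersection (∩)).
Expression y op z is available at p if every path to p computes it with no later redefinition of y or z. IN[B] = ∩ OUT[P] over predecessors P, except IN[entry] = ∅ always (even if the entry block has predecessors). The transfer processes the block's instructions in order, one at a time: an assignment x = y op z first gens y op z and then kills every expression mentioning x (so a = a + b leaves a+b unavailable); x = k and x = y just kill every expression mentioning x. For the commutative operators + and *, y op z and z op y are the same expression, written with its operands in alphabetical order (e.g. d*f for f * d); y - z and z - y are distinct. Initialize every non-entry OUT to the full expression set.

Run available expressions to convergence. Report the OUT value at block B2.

Converged values:
  B0:   IN={}   OUT={}
  B1:   IN={}   OUT={}
  B2:   IN={}   OUT={f-d}
  B3:   IN={f-d}   OUT={}

Merge at B2: IN[B2] = OUT[B0] ∩ OUT[B1] = {}
Applying B2's transfer function to that IN value gives OUT[B2] (row B2 above).

Answer: {f-d}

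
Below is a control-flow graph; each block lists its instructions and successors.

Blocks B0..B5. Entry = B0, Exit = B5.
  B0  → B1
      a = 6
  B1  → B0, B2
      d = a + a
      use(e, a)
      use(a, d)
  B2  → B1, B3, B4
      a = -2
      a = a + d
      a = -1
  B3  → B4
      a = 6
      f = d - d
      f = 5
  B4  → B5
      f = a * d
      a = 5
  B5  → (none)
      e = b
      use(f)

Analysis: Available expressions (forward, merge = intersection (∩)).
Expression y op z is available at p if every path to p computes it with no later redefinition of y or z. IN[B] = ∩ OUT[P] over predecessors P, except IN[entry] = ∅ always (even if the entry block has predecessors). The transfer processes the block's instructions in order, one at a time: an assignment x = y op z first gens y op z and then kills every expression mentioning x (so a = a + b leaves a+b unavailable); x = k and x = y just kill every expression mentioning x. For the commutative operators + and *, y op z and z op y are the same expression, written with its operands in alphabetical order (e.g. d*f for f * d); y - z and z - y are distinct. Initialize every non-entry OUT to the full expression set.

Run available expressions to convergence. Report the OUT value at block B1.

Answer: {a+a}

Derivation:
Fixpoint table:
  B0:  IN={}  OUT={}
  B1:  IN={}  OUT={a+a}
  B2:  IN={a+a}  OUT={}
  B3:  IN={}  OUT={d-d}
  B4:  IN={}  OUT={}
  B5:  IN={}  OUT={}

Merge at B1: IN[B1] = OUT[B0] ∩ OUT[B2] = {}
Applying B1's transfer function to that IN value gives OUT[B1] (row B1 above).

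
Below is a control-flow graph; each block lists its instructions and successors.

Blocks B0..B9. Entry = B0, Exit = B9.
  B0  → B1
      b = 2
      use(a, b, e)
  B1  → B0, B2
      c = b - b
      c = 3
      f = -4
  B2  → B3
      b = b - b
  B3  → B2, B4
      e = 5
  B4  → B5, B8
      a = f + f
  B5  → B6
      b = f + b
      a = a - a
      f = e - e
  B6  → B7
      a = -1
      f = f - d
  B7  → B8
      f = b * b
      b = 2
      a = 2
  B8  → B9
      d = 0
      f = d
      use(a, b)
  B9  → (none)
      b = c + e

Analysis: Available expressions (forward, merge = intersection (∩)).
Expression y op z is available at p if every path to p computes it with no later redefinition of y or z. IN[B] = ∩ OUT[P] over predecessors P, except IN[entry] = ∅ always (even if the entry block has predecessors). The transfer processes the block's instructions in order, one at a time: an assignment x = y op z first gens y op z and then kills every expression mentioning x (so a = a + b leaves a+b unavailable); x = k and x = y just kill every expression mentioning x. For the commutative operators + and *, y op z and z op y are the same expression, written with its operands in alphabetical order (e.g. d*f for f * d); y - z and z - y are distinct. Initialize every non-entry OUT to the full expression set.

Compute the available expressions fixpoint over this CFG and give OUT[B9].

Answer: {c+e}

Derivation:
Fixpoint table:
  B0: | IN={} | OUT={}
  B1: | IN={} | OUT={b-b}
  B2: | IN={} | OUT={}
  B3: | IN={} | OUT={}
  B4: | IN={} | OUT={f+f}
  B5: | IN={f+f} | OUT={e-e}
  B6: | IN={e-e} | OUT={e-e}
  B7: | IN={e-e} | OUT={e-e}
  B8: | IN={} | OUT={}
  B9: | IN={} | OUT={c+e}

Merge at B9: IN[B9] = OUT[B8] = {}
Applying B9's transfer function to that IN value gives OUT[B9] (row B9 above).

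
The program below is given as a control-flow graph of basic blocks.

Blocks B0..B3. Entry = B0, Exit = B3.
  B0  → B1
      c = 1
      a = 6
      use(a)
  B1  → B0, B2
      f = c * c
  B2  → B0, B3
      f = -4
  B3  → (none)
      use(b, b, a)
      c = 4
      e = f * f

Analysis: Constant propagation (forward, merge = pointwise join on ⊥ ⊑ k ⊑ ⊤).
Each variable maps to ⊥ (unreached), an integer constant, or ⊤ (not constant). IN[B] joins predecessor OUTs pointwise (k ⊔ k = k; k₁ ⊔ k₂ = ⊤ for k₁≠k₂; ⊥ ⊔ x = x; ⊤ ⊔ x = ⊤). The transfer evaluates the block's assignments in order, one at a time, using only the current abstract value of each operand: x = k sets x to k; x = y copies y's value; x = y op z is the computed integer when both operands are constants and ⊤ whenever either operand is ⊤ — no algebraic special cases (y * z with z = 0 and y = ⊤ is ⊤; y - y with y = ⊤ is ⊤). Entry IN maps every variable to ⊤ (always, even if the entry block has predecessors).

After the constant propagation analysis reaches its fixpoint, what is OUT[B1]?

Answer: {a: 6, b: ⊤, c: 1, d: ⊤, e: ⊤, f: 1}

Trace:
Converged values:
  B0: | IN=(all ⊤) | OUT={a:6, c:1; rest ⊤}
  B1: | IN={a:6, c:1; rest ⊤} | OUT={a:6, c:1, f:1; rest ⊤}
  B2: | IN={a:6, c:1, f:1; rest ⊤} | OUT={a:6, c:1, f:-4; rest ⊤}
  B3: | IN={a:6, c:1, f:-4; rest ⊤} | OUT={a:6, c:4, e:16, f:-4; rest ⊤}

Merge at B1: IN[B1] = OUT[B0] = {a: 6, b: ⊤, c: 1, d: ⊤, e: ⊤, f: ⊤}
Applying B1's transfer function to that IN value gives OUT[B1] (row B1 above).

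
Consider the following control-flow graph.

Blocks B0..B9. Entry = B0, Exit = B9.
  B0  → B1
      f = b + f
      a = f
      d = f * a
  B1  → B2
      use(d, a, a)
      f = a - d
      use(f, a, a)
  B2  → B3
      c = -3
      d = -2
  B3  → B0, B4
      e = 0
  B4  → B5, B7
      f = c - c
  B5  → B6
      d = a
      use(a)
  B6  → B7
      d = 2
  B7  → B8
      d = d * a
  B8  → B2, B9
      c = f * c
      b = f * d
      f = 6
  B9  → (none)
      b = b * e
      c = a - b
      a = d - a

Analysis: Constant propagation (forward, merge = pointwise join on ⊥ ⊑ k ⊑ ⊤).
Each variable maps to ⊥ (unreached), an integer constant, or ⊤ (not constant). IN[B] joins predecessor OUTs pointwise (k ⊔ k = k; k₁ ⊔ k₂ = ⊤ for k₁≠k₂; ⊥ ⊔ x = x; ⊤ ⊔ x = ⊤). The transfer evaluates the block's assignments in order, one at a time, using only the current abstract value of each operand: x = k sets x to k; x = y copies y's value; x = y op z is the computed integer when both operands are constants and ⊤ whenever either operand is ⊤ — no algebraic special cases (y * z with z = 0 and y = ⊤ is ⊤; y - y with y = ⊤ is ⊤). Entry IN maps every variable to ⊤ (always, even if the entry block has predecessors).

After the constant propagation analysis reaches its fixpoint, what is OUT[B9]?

Converged values:
  B0: | IN=(all ⊤) | OUT=(all ⊤)
  B1: | IN=(all ⊤) | OUT=(all ⊤)
  B2: | IN=(all ⊤) | OUT={c:-3, d:-2; rest ⊤}
  B3: | IN={c:-3, d:-2; rest ⊤} | OUT={c:-3, d:-2, e:0; rest ⊤}
  B4: | IN={c:-3, d:-2, e:0; rest ⊤} | OUT={c:-3, d:-2, e:0, f:0; rest ⊤}
  B5: | IN={c:-3, d:-2, e:0, f:0; rest ⊤} | OUT={c:-3, e:0, f:0; rest ⊤}
  B6: | IN={c:-3, e:0, f:0; rest ⊤} | OUT={c:-3, d:2, e:0, f:0; rest ⊤}
  B7: | IN={c:-3, e:0, f:0; rest ⊤} | OUT={c:-3, e:0, f:0; rest ⊤}
  B8: | IN={c:-3, e:0, f:0; rest ⊤} | OUT={c:0, e:0, f:6; rest ⊤}
  B9: | IN={c:0, e:0, f:6; rest ⊤} | OUT={e:0, f:6; rest ⊤}

Merge at B9: IN[B9] = OUT[B8] = {a: ⊤, b: ⊤, c: 0, d: ⊤, e: 0, f: 6}
Applying B9's transfer function to that IN value gives OUT[B9] (row B9 above).

Answer: {a: ⊤, b: ⊤, c: ⊤, d: ⊤, e: 0, f: 6}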